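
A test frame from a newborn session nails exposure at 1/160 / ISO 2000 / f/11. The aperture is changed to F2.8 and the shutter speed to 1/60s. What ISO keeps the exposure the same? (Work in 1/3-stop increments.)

ISO 50

Aperture: f/11 → f/10 → f/9 → f/8 → f/7.1 → f/6.3 → f/5.6 → f/5 → f/4.5 → f/4 → f/3.5 → f/3.2 → f/2.8 — 4 stops larger aperture (brighter).
Shutter speed: 1/160 → 1/125 → 1/100 → 1/80 → 1/60 — 1 1/3 stops longer (brighter).
Net change so far: 5 1/3 stops brighter. Offset with the ISO: 2000 → 1600 → 1250 → 1000 → 800 → 640 → 500 → 400 → 320 → 250 → 200 → 160 → 125 → 100 → 80 → 64 → 50.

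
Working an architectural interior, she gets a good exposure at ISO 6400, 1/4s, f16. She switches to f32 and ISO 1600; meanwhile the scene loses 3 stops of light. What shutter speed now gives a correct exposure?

30 s

Scene light: 3 stops darker.
Aperture: f/16 → f/22 → f/32 — 2 stops narrower (darker).
ISO: 6400 → 3200 → 1600 — 2 stops dropped (darker).
Net so far: 7 stops darker. Shutter speed: 1/4 → 1/2 → 1 → 2 → 4 → 8 → 15 → 30.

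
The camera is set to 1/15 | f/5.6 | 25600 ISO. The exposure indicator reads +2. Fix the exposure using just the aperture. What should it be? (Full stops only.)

f/11

Overexposed by 2 stops → need 2 stops darker.
Aperture: f/5.6 → f/8 → f/11.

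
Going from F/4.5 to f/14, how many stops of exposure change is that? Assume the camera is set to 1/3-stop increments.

f/4.5 → f/5 → f/5.6 → f/6.3 → f/7.1 → f/8 → f/9 → f/10 → f/11 → f/13 → f/14 — count the steps: 10 third-stops = 3 1/3 stops.

3 1/3 stops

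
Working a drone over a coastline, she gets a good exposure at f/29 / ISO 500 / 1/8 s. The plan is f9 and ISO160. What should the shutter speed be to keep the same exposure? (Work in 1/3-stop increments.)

Aperture: f/29 → f/25 → f/22 → f/20 → f/18 → f/16 → f/14 → f/13 → f/11 → f/10 → f/9 — 3 1/3 stops opened up (brighter).
ISO: 500 → 400 → 320 → 250 → 200 → 160 — 1 2/3 stops lower (darker).
Net change so far: 1 2/3 stops brighter. Offset with the shutter speed: 1/8 → 1/10 → 1/13 → 1/15 → 1/20 → 1/25.

1/25s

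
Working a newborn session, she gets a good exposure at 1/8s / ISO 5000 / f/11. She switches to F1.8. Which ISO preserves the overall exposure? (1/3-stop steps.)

Aperture: f/11 → f/10 → f/9 → f/8 → f/7.1 → f/6.3 → f/5.6 → f/5 → f/4.5 → f/4 → f/3.5 → f/3.2 → f/2.8 → f/2.5 → f/2.2 → f/2 → f/1.8 — 5 1/3 stops wider (brighter).
Need 5 1/3 stops darker from the ISO: 5000 → 4000 → 3200 → 2500 → 2000 → 1600 → 1250 → 1000 → 800 → 640 → 500 → 400 → 320 → 250 → 200 → 160 → 125.

ISO 125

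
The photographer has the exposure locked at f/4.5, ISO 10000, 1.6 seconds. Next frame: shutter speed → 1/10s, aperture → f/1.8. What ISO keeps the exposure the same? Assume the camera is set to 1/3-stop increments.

Shutter speed: 1.6 → 1.3 → 1 → 0.8 → 0.6 → 0.5 → 0.4 → 0.3 → 1/4 → 1/5 → 1/6 → 1/8 → 1/10 — 4 stops shorter (darker).
Aperture: f/4.5 → f/4 → f/3.5 → f/3.2 → f/2.8 → f/2.5 → f/2.2 → f/2 → f/1.8 — 2 2/3 stops opened up (brighter).
Net change so far: 1 1/3 stops darker. Offset with the ISO: 10000 → 12800 → 16000 → 20000 → 25600.

ISO 25600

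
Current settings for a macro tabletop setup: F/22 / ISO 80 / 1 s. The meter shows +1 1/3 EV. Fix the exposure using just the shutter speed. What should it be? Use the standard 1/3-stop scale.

0.4 s

Overexposed by 1 1/3 stops → need 1 1/3 stops darker.
Shutter speed: 1 → 0.8 → 0.6 → 0.5 → 0.4.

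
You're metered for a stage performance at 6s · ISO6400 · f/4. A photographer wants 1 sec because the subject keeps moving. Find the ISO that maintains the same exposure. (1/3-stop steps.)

ISO 40000

Shutter speed: 6 → 5 → 4 → 3.2 → 2.5 → 2 → 1.6 → 1.3 → 1 — 2 2/3 stops shorter (darker).
Need 2 2/3 stops brighter from the ISO: 6400 → 8000 → 10000 → 12800 → 16000 → 20000 → 25600 → 32000 → 40000.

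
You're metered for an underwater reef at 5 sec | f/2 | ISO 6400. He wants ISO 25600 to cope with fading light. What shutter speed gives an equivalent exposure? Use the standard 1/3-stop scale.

1.3 s

ISO: 6400 → 8000 → 10000 → 12800 → 16000 → 20000 → 25600 — 2 stops raised (brighter).
Need 2 stops darker from the shutter speed: 5 → 4 → 3.2 → 2.5 → 2 → 1.6 → 1.3.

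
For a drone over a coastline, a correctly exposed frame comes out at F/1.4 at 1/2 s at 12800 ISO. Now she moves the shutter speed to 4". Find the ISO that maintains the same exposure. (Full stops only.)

ISO 1600

Shutter speed: 1/2 → 1 → 2 → 4 — 3 stops longer (brighter).
Need 3 stops darker from the ISO: 12800 → 6400 → 3200 → 1600.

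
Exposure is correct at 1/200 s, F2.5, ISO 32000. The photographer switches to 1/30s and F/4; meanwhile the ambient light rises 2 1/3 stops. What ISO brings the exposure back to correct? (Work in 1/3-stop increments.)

ISO 2500

Scene light: 2 1/3 stops brighter.
Shutter speed: 1/200 → 1/160 → 1/125 → 1/100 → 1/80 → 1/60 → 1/50 → 1/40 → 1/30 — 2 2/3 stops longer (brighter).
Aperture: f/2.5 → f/2.8 → f/3.2 → f/3.5 → f/4 — 1 1/3 stops narrower (darker).
Net so far: 3 2/3 stops brighter. ISO: 32000 → 25600 → 20000 → 16000 → 12800 → 10000 → 8000 → 6400 → 5000 → 4000 → 3200 → 2500.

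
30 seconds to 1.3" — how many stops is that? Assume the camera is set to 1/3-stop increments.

30 → 25 → 20 → 15 → 13 → 10 → 8 → 6 → 5 → 4 → 3.2 → 2.5 → 2 → 1.6 → 1.3 — count the steps: 14 third-stops = 4 2/3 stops.

4 2/3 stops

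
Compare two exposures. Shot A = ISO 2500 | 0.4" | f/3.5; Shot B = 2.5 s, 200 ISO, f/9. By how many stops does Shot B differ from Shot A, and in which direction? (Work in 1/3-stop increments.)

3 2/3 stops darker

Aperture: f/3.5 → f/4 → f/4.5 → f/5 → f/5.6 → f/6.3 → f/7.1 → f/8 → f/9 — 2 2/3 stops stopped down (darker).
Shutter speed: 0.4 → 0.5 → 0.6 → 0.8 → 1 → 1.3 → 1.6 → 2 → 2.5 — 2 2/3 stops slower (brighter).
ISO: 2500 → 2000 → 1600 → 1250 → 1000 → 800 → 640 → 500 → 400 → 320 → 250 → 200 — 3 2/3 stops lower (darker).
Net: −2 2/3 +2 2/3 −3 2/3 = −3 2/3 stops.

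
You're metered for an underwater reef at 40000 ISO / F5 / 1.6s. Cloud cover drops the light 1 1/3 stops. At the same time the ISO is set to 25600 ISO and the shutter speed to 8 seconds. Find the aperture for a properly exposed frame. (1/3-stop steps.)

Scene light: 1 1/3 stops darker.
ISO: 40000 → 32000 → 25600 — 2/3 stop lower (darker).
Shutter speed: 1.6 → 2 → 2.5 → 3.2 → 4 → 5 → 6 → 8 — 2 1/3 stops slower (brighter).
Net so far: 1/3 stop brighter. Aperture: f/5 → f/5.6.

f/5.6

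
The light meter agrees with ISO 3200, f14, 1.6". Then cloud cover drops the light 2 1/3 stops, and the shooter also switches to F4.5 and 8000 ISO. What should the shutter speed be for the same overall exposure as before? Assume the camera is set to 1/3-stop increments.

Scene light: 2 1/3 stops darker.
Aperture: f/14 → f/13 → f/11 → f/10 → f/9 → f/8 → f/7.1 → f/6.3 → f/5.6 → f/5 → f/4.5 — 3 1/3 stops opened up (brighter).
ISO: 3200 → 4000 → 5000 → 6400 → 8000 — 1 1/3 stops raised (brighter).
Net so far: 2 1/3 stops brighter. Shutter speed: 1.6 → 1.3 → 1 → 0.8 → 0.6 → 0.5 → 0.4 → 0.3.

0.3 s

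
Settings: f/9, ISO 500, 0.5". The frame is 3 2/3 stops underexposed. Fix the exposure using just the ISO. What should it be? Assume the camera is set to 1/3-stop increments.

Underexposed by 3 2/3 stops → need 3 2/3 stops brighter.
ISO: 500 → 640 → 800 → 1000 → 1250 → 1600 → 2000 → 2500 → 3200 → 4000 → 5000 → 6400.

ISO 6400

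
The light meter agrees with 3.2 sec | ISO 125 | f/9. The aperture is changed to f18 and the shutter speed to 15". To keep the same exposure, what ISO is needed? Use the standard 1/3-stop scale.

ISO 100

Aperture: f/9 → f/10 → f/11 → f/13 → f/14 → f/16 → f/18 — 2 stops stopped down (darker).
Shutter speed: 3.2 → 4 → 5 → 6 → 8 → 10 → 13 → 15 — 2 1/3 stops longer (brighter).
Net change so far: 1/3 stop brighter. Offset with the ISO: 125 → 100.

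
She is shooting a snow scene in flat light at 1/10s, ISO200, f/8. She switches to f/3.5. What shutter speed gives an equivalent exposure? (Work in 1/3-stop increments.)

1/50s

Aperture: f/8 → f/7.1 → f/6.3 → f/5.6 → f/5 → f/4.5 → f/4 → f/3.5 — 2 1/3 stops opened up (brighter).
Need 2 1/3 stops darker from the shutter speed: 1/10 → 1/13 → 1/15 → 1/20 → 1/25 → 1/30 → 1/40 → 1/50.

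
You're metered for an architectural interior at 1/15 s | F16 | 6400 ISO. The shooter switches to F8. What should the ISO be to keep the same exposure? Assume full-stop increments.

Aperture: f/16 → f/11 → f/8 — 2 stops wider (brighter).
Need 2 stops darker from the ISO: 6400 → 3200 → 1600.

ISO 1600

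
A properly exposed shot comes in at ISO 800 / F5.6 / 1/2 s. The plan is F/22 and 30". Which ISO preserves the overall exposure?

Aperture: f/5.6 → f/8 → f/11 → f/16 → f/22 — 4 stops stopped down (darker).
Shutter speed: 1/2 → 1 → 2 → 4 → 8 → 15 → 30 — 6 stops longer (brighter).
Net change so far: 2 stops brighter. Offset with the ISO: 800 → 400 → 200.

ISO 200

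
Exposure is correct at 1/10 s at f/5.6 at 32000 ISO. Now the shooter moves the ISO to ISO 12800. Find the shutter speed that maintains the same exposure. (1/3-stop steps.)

1/4s

ISO: 32000 → 25600 → 20000 → 16000 → 12800 — 1 1/3 stops lower (darker).
Need 1 1/3 stops brighter from the shutter speed: 1/10 → 1/8 → 1/6 → 1/5 → 1/4.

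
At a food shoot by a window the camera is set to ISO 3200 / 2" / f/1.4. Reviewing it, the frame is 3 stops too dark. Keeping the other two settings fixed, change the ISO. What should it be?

Underexposed by 3 stops → need 3 stops brighter.
ISO: 3200 → 6400 → 12800 → 25600.

ISO 25600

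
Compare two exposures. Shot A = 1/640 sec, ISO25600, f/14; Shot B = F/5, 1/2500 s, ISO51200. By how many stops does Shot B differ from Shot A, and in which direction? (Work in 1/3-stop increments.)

Aperture: f/14 → f/13 → f/11 → f/10 → f/9 → f/8 → f/7.1 → f/6.3 → f/5.6 → f/5 — 3 stops wider (brighter).
Shutter speed: 1/640 → 1/800 → 1/1000 → 1/1250 → 1/1600 → 1/2000 → 1/2500 — 2 stops shorter (darker).
ISO: 25600 → 32000 → 40000 → 51200 — 1 stop higher (brighter).
Net: +3 −2 +1 = +2 stops.

2 stops brighter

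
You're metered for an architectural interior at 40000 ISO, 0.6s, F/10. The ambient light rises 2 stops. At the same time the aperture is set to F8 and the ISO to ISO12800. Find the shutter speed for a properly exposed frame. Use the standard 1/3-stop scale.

Scene light: 2 stops brighter.
Aperture: f/10 → f/9 → f/8 — 2/3 stop opened up (brighter).
ISO: 40000 → 32000 → 25600 → 20000 → 16000 → 12800 — 1 2/3 stops dropped (darker).
Net so far: 1 stop brighter. Shutter speed: 0.6 → 0.5 → 0.4 → 0.3.

0.3 s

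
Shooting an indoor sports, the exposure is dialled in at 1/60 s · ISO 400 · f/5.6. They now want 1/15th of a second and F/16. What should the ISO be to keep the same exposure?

Shutter speed: 1/60 → 1/30 → 1/15 — 2 stops slower (brighter).
Aperture: f/5.6 → f/8 → f/11 → f/16 — 3 stops stopped down (darker).
Net change so far: 1 stop darker. Offset with the ISO: 400 → 800.

ISO 800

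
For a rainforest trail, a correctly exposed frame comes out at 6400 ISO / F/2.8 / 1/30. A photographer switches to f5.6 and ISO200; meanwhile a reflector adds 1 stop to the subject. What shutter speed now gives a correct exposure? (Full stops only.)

2 s

Scene light: 1 stop brighter.
Aperture: f/2.8 → f/4 → f/5.6 — 2 stops smaller aperture (darker).
ISO: 6400 → 3200 → 1600 → 800 → 400 → 200 — 5 stops lower (darker).
Net so far: 6 stops darker. Shutter speed: 1/30 → 1/15 → 1/8 → 1/4 → 1/2 → 1 → 2.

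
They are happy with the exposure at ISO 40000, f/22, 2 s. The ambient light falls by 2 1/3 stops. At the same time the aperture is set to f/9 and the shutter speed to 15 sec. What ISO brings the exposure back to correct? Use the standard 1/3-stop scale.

Scene light: 2 1/3 stops darker.
Aperture: f/22 → f/20 → f/18 → f/16 → f/14 → f/13 → f/11 → f/10 → f/9 — 2 2/3 stops wider (brighter).
Shutter speed: 2 → 2.5 → 3.2 → 4 → 5 → 6 → 8 → 10 → 13 → 15 — 3 stops slower (brighter).
Net so far: 3 1/3 stops brighter. ISO: 40000 → 32000 → 25600 → 20000 → 16000 → 12800 → 10000 → 8000 → 6400 → 5000 → 4000.

ISO 4000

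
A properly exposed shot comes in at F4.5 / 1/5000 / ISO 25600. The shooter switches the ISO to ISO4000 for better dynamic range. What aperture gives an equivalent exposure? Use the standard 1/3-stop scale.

f/1.8

ISO: 25600 → 20000 → 16000 → 12800 → 10000 → 8000 → 6400 → 5000 → 4000 — 2 2/3 stops lower (darker).
Need 2 2/3 stops brighter from the aperture: f/4.5 → f/4 → f/3.5 → f/3.2 → f/2.8 → f/2.5 → f/2.2 → f/2 → f/1.8.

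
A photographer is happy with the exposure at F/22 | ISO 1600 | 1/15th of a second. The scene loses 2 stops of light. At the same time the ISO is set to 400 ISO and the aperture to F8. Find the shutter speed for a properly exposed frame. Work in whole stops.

1/8s

Scene light: 2 stops darker.
ISO: 1600 → 800 → 400 — 2 stops dropped (darker).
Aperture: f/22 → f/16 → f/11 → f/8 — 3 stops opened up (brighter).
Net so far: 1 stop darker. Shutter speed: 1/15 → 1/8.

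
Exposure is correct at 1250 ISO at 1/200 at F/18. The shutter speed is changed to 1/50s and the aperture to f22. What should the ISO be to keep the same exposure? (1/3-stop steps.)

ISO 500

Shutter speed: 1/200 → 1/160 → 1/125 → 1/100 → 1/80 → 1/60 → 1/50 — 2 stops slower (brighter).
Aperture: f/18 → f/20 → f/22 — 2/3 stop narrower (darker).
Net change so far: 1 1/3 stops brighter. Offset with the ISO: 1250 → 1000 → 800 → 640 → 500.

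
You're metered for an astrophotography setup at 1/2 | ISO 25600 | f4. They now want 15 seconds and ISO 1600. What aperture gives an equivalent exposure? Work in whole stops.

Shutter speed: 1/2 → 1 → 2 → 4 → 8 → 15 — 5 stops slower (brighter).
ISO: 25600 → 12800 → 6400 → 3200 → 1600 — 4 stops dropped (darker).
Net change so far: 1 stop brighter. Offset with the aperture: f/4 → f/5.6.

f/5.6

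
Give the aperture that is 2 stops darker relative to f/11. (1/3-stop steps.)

f/22

Aperture: f/11 → f/13 → f/14 → f/16 → f/18 → f/20 → f/22 — 2 stops narrower (darker).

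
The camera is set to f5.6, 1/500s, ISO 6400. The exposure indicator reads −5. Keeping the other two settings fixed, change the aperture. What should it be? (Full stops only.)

f/1.0

Underexposed by 5 stops → need 5 stops brighter.
Aperture: f/5.6 → f/4 → f/2.8 → f/2 → f/1.4 → f/1.0.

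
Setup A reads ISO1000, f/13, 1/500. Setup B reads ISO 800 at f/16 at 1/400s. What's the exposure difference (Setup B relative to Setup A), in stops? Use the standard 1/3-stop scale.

Aperture: f/13 → f/14 → f/16 — 2/3 stop stopped down (darker).
Shutter speed: 1/500 → 1/400 — 1/3 stop longer (brighter).
ISO: 1000 → 800 — 1/3 stop lower (darker).
Net: −2/3 +1/3 −1/3 = −2/3 stops.

2/3 stop darker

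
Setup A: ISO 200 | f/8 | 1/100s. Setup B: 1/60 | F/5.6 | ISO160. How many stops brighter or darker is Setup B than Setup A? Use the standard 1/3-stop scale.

Aperture: f/8 → f/7.1 → f/6.3 → f/5.6 — 1 stop opened up (brighter).
Shutter speed: 1/100 → 1/80 → 1/60 — 2/3 stop slower (brighter).
ISO: 200 → 160 — 1/3 stop dropped (darker).
Net: +1 +2/3 −1/3 = +1 1/3 stops.

1 1/3 stops brighter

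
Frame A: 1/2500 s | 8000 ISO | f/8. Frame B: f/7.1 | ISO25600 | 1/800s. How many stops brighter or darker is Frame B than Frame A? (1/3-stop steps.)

3 2/3 stops brighter

Aperture: f/8 → f/7.1 — 1/3 stop wider (brighter).
Shutter speed: 1/2500 → 1/2000 → 1/1600 → 1/1250 → 1/1000 → 1/800 — 1 2/3 stops slower (brighter).
ISO: 8000 → 10000 → 12800 → 16000 → 20000 → 25600 — 1 2/3 stops raised (brighter).
Net: +1/3 +1 2/3 +1 2/3 = +3 2/3 stops.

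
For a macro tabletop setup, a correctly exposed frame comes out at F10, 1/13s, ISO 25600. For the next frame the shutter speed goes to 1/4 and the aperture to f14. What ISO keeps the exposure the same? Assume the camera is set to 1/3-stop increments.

ISO 16000

Shutter speed: 1/13 → 1/10 → 1/8 → 1/6 → 1/5 → 1/4 — 1 2/3 stops longer (brighter).
Aperture: f/10 → f/11 → f/13 → f/14 — 1 stop stopped down (darker).
Net change so far: 2/3 stop brighter. Offset with the ISO: 25600 → 20000 → 16000.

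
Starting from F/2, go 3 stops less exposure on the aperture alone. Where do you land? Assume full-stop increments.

Aperture: f/2 → f/2.8 → f/4 → f/5.6 — 3 stops smaller aperture (darker).

f/5.6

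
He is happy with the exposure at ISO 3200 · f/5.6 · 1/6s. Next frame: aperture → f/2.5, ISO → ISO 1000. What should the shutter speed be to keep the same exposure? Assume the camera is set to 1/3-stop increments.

1/10s

Aperture: f/5.6 → f/5 → f/4.5 → f/4 → f/3.5 → f/3.2 → f/2.8 → f/2.5 — 2 1/3 stops opened up (brighter).
ISO: 3200 → 2500 → 2000 → 1600 → 1250 → 1000 — 1 2/3 stops lower (darker).
Net change so far: 2/3 stop brighter. Offset with the shutter speed: 1/6 → 1/8 → 1/10.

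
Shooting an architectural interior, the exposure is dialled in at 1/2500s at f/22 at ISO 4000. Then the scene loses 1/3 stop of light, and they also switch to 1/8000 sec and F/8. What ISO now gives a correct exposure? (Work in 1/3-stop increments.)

Scene light: 1/3 stop darker.
Shutter speed: 1/2500 → 1/3200 → 1/4000 → 1/5000 → 1/6400 → 1/8000 — 1 2/3 stops shorter (darker).
Aperture: f/22 → f/20 → f/18 → f/16 → f/14 → f/13 → f/11 → f/10 → f/9 → f/8 — 3 stops wider (brighter).
Net so far: 1 stop brighter. ISO: 4000 → 3200 → 2500 → 2000.

ISO 2000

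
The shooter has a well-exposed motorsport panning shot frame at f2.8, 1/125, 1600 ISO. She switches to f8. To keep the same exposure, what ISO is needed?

Aperture: f/2.8 → f/4 → f/5.6 → f/8 — 3 stops narrower (darker).
Need 3 stops brighter from the ISO: 1600 → 3200 → 6400 → 12800.

ISO 12800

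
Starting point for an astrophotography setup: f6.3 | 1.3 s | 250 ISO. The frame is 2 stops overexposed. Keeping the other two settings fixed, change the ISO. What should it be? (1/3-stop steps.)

Overexposed by 2 stops → need 2 stops darker.
ISO: 250 → 200 → 160 → 125 → 100 → 80 → 64.

ISO 64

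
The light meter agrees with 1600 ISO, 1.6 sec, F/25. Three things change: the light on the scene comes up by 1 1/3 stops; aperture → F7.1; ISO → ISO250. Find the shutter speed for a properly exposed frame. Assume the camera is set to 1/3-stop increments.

0.3 s

Scene light: 1 1/3 stops brighter.
Aperture: f/25 → f/22 → f/20 → f/18 → f/16 → f/14 → f/13 → f/11 → f/10 → f/9 → f/8 → f/7.1 — 3 2/3 stops larger aperture (brighter).
ISO: 1600 → 1250 → 1000 → 800 → 640 → 500 → 400 → 320 → 250 — 2 2/3 stops dropped (darker).
Net so far: 2 1/3 stops brighter. Shutter speed: 1.6 → 1.3 → 1 → 0.8 → 0.6 → 0.5 → 0.4 → 0.3.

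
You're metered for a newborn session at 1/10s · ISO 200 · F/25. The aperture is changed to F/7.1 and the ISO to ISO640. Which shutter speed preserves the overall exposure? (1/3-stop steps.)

Aperture: f/25 → f/22 → f/20 → f/18 → f/16 → f/14 → f/13 → f/11 → f/10 → f/9 → f/8 → f/7.1 — 3 2/3 stops wider (brighter).
ISO: 200 → 250 → 320 → 400 → 500 → 640 — 1 2/3 stops higher (brighter).
Net change so far: 5 1/3 stops brighter. Offset with the shutter speed: 1/10 → 1/13 → 1/15 → 1/20 → 1/25 → 1/30 → 1/40 → 1/50 → 1/60 → 1/80 → 1/100 → 1/125 → 1/160 → 1/200 → 1/250 → 1/320 → 1/400.

1/400s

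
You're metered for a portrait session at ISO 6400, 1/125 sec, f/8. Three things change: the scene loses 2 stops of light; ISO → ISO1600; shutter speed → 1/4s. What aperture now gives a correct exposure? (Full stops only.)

Scene light: 2 stops darker.
ISO: 6400 → 3200 → 1600 — 2 stops lower (darker).
Shutter speed: 1/125 → 1/60 → 1/30 → 1/15 → 1/8 → 1/4 — 5 stops slower (brighter).
Net so far: 1 stop brighter. Aperture: f/8 → f/11.

f/11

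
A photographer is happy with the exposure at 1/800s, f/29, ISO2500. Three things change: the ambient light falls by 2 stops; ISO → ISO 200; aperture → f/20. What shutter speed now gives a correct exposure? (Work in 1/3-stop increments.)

1/30s

Scene light: 2 stops darker.
ISO: 2500 → 2000 → 1600 → 1250 → 1000 → 800 → 640 → 500 → 400 → 320 → 250 → 200 — 3 2/3 stops dropped (darker).
Aperture: f/29 → f/25 → f/22 → f/20 — 1 stop larger aperture (brighter).
Net so far: 4 2/3 stops darker. Shutter speed: 1/800 → 1/640 → 1/500 → 1/400 → 1/320 → 1/250 → 1/200 → 1/160 → 1/125 → 1/100 → 1/80 → 1/60 → 1/50 → 1/40 → 1/30.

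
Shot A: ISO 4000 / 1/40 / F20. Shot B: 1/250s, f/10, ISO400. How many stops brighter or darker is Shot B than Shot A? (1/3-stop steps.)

4 stops darker

Aperture: f/20 → f/18 → f/16 → f/14 → f/13 → f/11 → f/10 — 2 stops opened up (brighter).
Shutter speed: 1/40 → 1/50 → 1/60 → 1/80 → 1/100 → 1/125 → 1/160 → 1/200 → 1/250 — 2 2/3 stops faster (darker).
ISO: 4000 → 3200 → 2500 → 2000 → 1600 → 1250 → 1000 → 800 → 640 → 500 → 400 — 3 1/3 stops dropped (darker).
Net: +2 −2 2/3 −3 1/3 = −4 stops.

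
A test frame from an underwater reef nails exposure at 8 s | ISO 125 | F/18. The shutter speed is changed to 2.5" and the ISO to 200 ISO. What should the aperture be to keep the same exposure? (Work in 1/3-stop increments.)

Shutter speed: 8 → 6 → 5 → 4 → 3.2 → 2.5 — 1 2/3 stops shorter (darker).
ISO: 125 → 160 → 200 — 2/3 stop higher (brighter).
Net change so far: 1 stop darker. Offset with the aperture: f/18 → f/16 → f/14 → f/13.

f/13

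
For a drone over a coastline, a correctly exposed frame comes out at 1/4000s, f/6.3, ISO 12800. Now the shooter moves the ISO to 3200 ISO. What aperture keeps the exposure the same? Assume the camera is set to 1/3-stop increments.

ISO: 12800 → 10000 → 8000 → 6400 → 5000 → 4000 → 3200 — 2 stops dropped (darker).
Need 2 stops brighter from the aperture: f/6.3 → f/5.6 → f/5 → f/4.5 → f/4 → f/3.5 → f/3.2.

f/3.2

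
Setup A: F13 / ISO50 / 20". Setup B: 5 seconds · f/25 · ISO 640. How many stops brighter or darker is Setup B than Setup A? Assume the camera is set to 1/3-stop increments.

Aperture: f/13 → f/14 → f/16 → f/18 → f/20 → f/22 → f/25 — 2 stops stopped down (darker).
Shutter speed: 20 → 15 → 13 → 10 → 8 → 6 → 5 — 2 stops faster (darker).
ISO: 50 → 64 → 80 → 100 → 125 → 160 → 200 → 250 → 320 → 400 → 500 → 640 — 3 2/3 stops raised (brighter).
Net: −2 −2 +3 2/3 = −1/3 stops.

1/3 stop darker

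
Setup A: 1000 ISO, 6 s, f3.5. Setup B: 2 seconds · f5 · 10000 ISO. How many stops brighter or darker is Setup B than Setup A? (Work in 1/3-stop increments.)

2/3 stop brighter

Aperture: f/3.5 → f/4 → f/4.5 → f/5 — 1 stop stopped down (darker).
Shutter speed: 6 → 5 → 4 → 3.2 → 2.5 → 2 — 1 2/3 stops shorter (darker).
ISO: 1000 → 1250 → 1600 → 2000 → 2500 → 3200 → 4000 → 5000 → 6400 → 8000 → 10000 — 3 1/3 stops raised (brighter).
Net: −1 −1 2/3 +3 1/3 = +2/3 stops.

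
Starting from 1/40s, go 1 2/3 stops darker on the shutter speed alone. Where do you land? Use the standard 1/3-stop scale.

Shutter speed: 1/40 → 1/50 → 1/60 → 1/80 → 1/100 → 1/125 — 1 2/3 stops faster (darker).

1/125s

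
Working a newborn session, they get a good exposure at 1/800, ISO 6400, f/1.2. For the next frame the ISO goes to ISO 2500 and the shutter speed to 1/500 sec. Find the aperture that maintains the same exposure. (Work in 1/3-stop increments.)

ISO: 6400 → 5000 → 4000 → 3200 → 2500 — 1 1/3 stops dropped (darker).
Shutter speed: 1/800 → 1/640 → 1/500 — 2/3 stop slower (brighter).
Net change so far: 2/3 stop darker. Offset with the aperture: f/1.2 → f/1.1 → f/1.0.

f/1.0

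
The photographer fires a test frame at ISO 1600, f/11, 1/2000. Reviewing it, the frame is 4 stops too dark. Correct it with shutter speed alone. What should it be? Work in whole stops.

Underexposed by 4 stops → need 4 stops brighter.
Shutter speed: 1/2000 → 1/1000 → 1/500 → 1/250 → 1/125.

1/125s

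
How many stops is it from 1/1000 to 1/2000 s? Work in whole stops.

1/1000 → 1/2000 — count the steps: 1 stop.

1 stop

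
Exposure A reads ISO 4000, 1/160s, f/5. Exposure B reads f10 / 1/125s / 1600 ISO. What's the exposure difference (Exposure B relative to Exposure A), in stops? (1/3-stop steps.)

Aperture: f/5 → f/5.6 → f/6.3 → f/7.1 → f/8 → f/9 → f/10 — 2 stops narrower (darker).
Shutter speed: 1/160 → 1/125 — 1/3 stop slower (brighter).
ISO: 4000 → 3200 → 2500 → 2000 → 1600 — 1 1/3 stops lower (darker).
Net: −2 +1/3 −1 1/3 = −3 stops.

3 stops darker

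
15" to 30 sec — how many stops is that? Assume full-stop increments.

1 stop

15 → 30 — count the steps: 1 stop.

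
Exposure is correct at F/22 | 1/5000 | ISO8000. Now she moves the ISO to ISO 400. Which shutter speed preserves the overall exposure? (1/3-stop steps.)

ISO: 8000 → 6400 → 5000 → 4000 → 3200 → 2500 → 2000 → 1600 → 1250 → 1000 → 800 → 640 → 500 → 400 — 4 1/3 stops lower (darker).
Need 4 1/3 stops brighter from the shutter speed: 1/5000 → 1/4000 → 1/3200 → 1/2500 → 1/2000 → 1/1600 → 1/1250 → 1/1000 → 1/800 → 1/640 → 1/500 → 1/400 → 1/320 → 1/250.

1/250s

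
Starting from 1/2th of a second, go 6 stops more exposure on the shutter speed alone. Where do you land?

Shutter speed: 1/2 → 1 → 2 → 4 → 8 → 15 → 30 — 6 stops longer (brighter).

30 s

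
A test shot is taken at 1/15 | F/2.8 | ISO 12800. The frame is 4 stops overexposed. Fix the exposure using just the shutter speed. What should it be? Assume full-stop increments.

Overexposed by 4 stops → need 4 stops darker.
Shutter speed: 1/15 → 1/30 → 1/60 → 1/125 → 1/250.

1/250s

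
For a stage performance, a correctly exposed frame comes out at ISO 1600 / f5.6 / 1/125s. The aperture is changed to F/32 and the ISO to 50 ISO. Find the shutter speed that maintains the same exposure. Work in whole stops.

8 s

Aperture: f/5.6 → f/8 → f/11 → f/16 → f/22 → f/32 — 5 stops narrower (darker).
ISO: 1600 → 800 → 400 → 200 → 100 → 50 — 5 stops dropped (darker).
Net change so far: 10 stops darker. Offset with the shutter speed: 1/125 → 1/60 → 1/30 → 1/15 → 1/8 → 1/4 → 1/2 → 1 → 2 → 4 → 8.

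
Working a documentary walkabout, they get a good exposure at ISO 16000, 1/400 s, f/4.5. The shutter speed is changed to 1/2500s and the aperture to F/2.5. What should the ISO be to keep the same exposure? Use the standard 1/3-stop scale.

Shutter speed: 1/400 → 1/500 → 1/640 → 1/800 → 1/1000 → 1/1250 → 1/1600 → 1/2000 → 1/2500 — 2 2/3 stops faster (darker).
Aperture: f/4.5 → f/4 → f/3.5 → f/3.2 → f/2.8 → f/2.5 — 1 2/3 stops wider (brighter).
Net change so far: 1 stop darker. Offset with the ISO: 16000 → 20000 → 25600 → 32000.

ISO 32000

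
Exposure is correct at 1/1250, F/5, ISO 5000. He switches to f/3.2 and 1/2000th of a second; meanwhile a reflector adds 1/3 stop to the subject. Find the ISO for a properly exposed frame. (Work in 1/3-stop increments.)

ISO 2500

Scene light: 1/3 stop brighter.
Aperture: f/5 → f/4.5 → f/4 → f/3.5 → f/3.2 — 1 1/3 stops opened up (brighter).
Shutter speed: 1/1250 → 1/1600 → 1/2000 — 2/3 stop shorter (darker).
Net so far: 1 stop brighter. ISO: 5000 → 4000 → 3200 → 2500.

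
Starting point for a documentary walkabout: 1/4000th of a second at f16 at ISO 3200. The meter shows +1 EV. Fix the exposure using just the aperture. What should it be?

f/22

Overexposed by 1 stop → need 1 stop darker.
Aperture: f/16 → f/22.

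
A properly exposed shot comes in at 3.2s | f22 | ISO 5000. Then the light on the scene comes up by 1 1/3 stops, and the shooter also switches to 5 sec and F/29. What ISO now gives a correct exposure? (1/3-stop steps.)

Scene light: 1 1/3 stops brighter.
Shutter speed: 3.2 → 4 → 5 — 2/3 stop slower (brighter).
Aperture: f/22 → f/25 → f/29 — 2/3 stop narrower (darker).
Net so far: 1 1/3 stops brighter. ISO: 5000 → 4000 → 3200 → 2500 → 2000.

ISO 2000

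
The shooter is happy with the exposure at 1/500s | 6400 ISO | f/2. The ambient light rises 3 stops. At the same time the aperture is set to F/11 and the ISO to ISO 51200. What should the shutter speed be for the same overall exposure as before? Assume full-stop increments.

1/1000s

Scene light: 3 stops brighter.
Aperture: f/2 → f/2.8 → f/4 → f/5.6 → f/8 → f/11 — 5 stops smaller aperture (darker).
ISO: 6400 → 12800 → 25600 → 51200 — 3 stops higher (brighter).
Net so far: 1 stop brighter. Shutter speed: 1/500 → 1/1000.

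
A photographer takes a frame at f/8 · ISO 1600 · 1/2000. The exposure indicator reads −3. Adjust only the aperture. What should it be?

f/2.8

Underexposed by 3 stops → need 3 stops brighter.
Aperture: f/8 → f/5.6 → f/4 → f/2.8.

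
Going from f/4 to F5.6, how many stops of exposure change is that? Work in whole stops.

f/4 → f/5.6 — count the steps: 1 stop.

1 stop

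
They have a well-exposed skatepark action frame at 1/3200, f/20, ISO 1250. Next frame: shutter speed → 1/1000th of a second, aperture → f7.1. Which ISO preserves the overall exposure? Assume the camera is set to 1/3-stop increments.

ISO 50

Shutter speed: 1/3200 → 1/2500 → 1/2000 → 1/1600 → 1/1250 → 1/1000 — 1 2/3 stops slower (brighter).
Aperture: f/20 → f/18 → f/16 → f/14 → f/13 → f/11 → f/10 → f/9 → f/8 → f/7.1 — 3 stops wider (brighter).
Net change so far: 4 2/3 stops brighter. Offset with the ISO: 1250 → 1000 → 800 → 640 → 500 → 400 → 320 → 250 → 200 → 160 → 125 → 100 → 80 → 64 → 50.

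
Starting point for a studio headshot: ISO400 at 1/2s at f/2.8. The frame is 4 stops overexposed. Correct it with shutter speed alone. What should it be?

1/30s

Overexposed by 4 stops → need 4 stops darker.
Shutter speed: 1/2 → 1/4 → 1/8 → 1/15 → 1/30.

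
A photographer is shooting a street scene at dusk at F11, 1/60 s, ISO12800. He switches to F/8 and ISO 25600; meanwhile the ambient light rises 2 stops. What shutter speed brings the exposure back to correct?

Scene light: 2 stops brighter.
Aperture: f/11 → f/8 — 1 stop opened up (brighter).
ISO: 12800 → 25600 — 1 stop raised (brighter).
Net so far: 4 stops brighter. Shutter speed: 1/60 → 1/125 → 1/250 → 1/500 → 1/1000.

1/1000s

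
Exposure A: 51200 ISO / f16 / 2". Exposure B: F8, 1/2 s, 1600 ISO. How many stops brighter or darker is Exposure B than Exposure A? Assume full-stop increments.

Aperture: f/16 → f/11 → f/8 — 2 stops wider (brighter).
Shutter speed: 2 → 1 → 1/2 — 2 stops faster (darker).
ISO: 51200 → 25600 → 12800 → 6400 → 3200 → 1600 — 5 stops dropped (darker).
Net: +2 −2 −5 = −5 stops.

5 stops darker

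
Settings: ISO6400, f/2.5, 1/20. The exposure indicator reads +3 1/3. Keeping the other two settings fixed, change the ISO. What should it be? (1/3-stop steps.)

ISO 640

Overexposed by 3 1/3 stops → need 3 1/3 stops darker.
ISO: 6400 → 5000 → 4000 → 3200 → 2500 → 2000 → 1600 → 1250 → 1000 → 800 → 640.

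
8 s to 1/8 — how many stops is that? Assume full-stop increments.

6 stops

8 → 4 → 2 → 1 → 1/2 → 1/4 → 1/8 — count the steps: 6 stops.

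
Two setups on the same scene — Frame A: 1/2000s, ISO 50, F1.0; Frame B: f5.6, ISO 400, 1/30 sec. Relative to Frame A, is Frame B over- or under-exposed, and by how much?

Aperture: f/1.0 → f/1.4 → f/2 → f/2.8 → f/4 → f/5.6 — 5 stops narrower (darker).
Shutter speed: 1/2000 → 1/1000 → 1/500 → 1/250 → 1/125 → 1/60 → 1/30 — 6 stops slower (brighter).
ISO: 50 → 100 → 200 → 400 — 3 stops raised (brighter).
Net: −5 +6 +3 = +4 stops.

4 stops brighter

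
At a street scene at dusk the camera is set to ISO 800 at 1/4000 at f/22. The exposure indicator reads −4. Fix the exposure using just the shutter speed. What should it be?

1/250s

Underexposed by 4 stops → need 4 stops brighter.
Shutter speed: 1/4000 → 1/2000 → 1/1000 → 1/500 → 1/250.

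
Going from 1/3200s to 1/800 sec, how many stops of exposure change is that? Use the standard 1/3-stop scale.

2 stops

1/3200 → 1/2500 → 1/2000 → 1/1600 → 1/1250 → 1/1000 → 1/800 — count the steps: 6 third-stops = 2 stops.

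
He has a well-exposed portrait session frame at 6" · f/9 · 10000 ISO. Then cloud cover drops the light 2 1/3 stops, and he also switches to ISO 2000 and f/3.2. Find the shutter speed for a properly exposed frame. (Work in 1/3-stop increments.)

Scene light: 2 1/3 stops darker.
ISO: 10000 → 8000 → 6400 → 5000 → 4000 → 3200 → 2500 → 2000 — 2 1/3 stops dropped (darker).
Aperture: f/9 → f/8 → f/7.1 → f/6.3 → f/5.6 → f/5 → f/4.5 → f/4 → f/3.5 → f/3.2 — 3 stops opened up (brighter).
Net so far: 1 2/3 stops darker. Shutter speed: 6 → 8 → 10 → 13 → 15 → 20.

20 s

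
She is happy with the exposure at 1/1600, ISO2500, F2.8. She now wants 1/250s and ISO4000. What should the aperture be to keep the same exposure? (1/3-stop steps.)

Shutter speed: 1/1600 → 1/1250 → 1/1000 → 1/800 → 1/640 → 1/500 → 1/400 → 1/320 → 1/250 — 2 2/3 stops longer (brighter).
ISO: 2500 → 3200 → 4000 — 2/3 stop raised (brighter).
Net change so far: 3 1/3 stops brighter. Offset with the aperture: f/2.8 → f/3.2 → f/3.5 → f/4 → f/4.5 → f/5 → f/5.6 → f/6.3 → f/7.1 → f/8 → f/9.

f/9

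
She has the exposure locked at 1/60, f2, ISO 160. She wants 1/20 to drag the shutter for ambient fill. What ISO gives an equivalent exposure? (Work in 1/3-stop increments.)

ISO 50

Shutter speed: 1/60 → 1/50 → 1/40 → 1/30 → 1/25 → 1/20 — 1 2/3 stops longer (brighter).
Need 1 2/3 stops darker from the ISO: 160 → 125 → 100 → 80 → 64 → 50.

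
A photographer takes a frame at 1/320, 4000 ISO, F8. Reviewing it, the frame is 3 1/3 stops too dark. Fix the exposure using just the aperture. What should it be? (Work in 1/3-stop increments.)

Underexposed by 3 1/3 stops → need 3 1/3 stops brighter.
Aperture: f/8 → f/7.1 → f/6.3 → f/5.6 → f/5 → f/4.5 → f/4 → f/3.5 → f/3.2 → f/2.8 → f/2.5.

f/2.5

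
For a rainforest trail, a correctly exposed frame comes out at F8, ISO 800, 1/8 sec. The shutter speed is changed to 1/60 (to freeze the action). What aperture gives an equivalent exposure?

Shutter speed: 1/8 → 1/15 → 1/30 → 1/60 — 3 stops shorter (darker).
Need 3 stops brighter from the aperture: f/8 → f/5.6 → f/4 → f/2.8.

f/2.8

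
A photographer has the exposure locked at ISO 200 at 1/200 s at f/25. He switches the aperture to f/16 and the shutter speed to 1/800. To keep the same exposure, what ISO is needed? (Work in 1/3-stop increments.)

ISO 320

Aperture: f/25 → f/22 → f/20 → f/18 → f/16 — 1 1/3 stops opened up (brighter).
Shutter speed: 1/200 → 1/250 → 1/320 → 1/400 → 1/500 → 1/640 → 1/800 — 2 stops faster (darker).
Net change so far: 2/3 stop darker. Offset with the ISO: 200 → 250 → 320.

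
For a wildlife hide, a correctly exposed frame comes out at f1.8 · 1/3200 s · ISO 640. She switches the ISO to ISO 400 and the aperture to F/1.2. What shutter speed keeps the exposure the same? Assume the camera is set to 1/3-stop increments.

ISO: 640 → 500 → 400 — 2/3 stop lower (darker).
Aperture: f/1.8 → f/1.6 → f/1.4 → f/1.2 — 1 stop wider (brighter).
Net change so far: 1/3 stop brighter. Offset with the shutter speed: 1/3200 → 1/4000.

1/4000s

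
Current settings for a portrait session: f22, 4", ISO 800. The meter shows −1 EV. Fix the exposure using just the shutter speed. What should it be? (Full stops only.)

8 s

Underexposed by 1 stop → need 1 stop brighter.
Shutter speed: 4 → 8.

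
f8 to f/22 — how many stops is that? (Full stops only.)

f/8 → f/11 → f/16 → f/22 — count the steps: 3 stops.

3 stops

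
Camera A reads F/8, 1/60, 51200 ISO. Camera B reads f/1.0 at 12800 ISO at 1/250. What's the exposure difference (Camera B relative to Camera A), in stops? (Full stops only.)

2 stops brighter

Aperture: f/8 → f/5.6 → f/4 → f/2.8 → f/2 → f/1.4 → f/1.0 — 6 stops opened up (brighter).
Shutter speed: 1/60 → 1/125 → 1/250 — 2 stops shorter (darker).
ISO: 51200 → 25600 → 12800 — 2 stops dropped (darker).
Net: +6 −2 −2 = +2 stops.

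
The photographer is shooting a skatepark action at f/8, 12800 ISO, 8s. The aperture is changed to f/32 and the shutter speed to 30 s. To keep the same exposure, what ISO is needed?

Aperture: f/8 → f/11 → f/16 → f/22 → f/32 — 4 stops stopped down (darker).
Shutter speed: 8 → 15 → 30 — 2 stops longer (brighter).
Net change so far: 2 stops darker. Offset with the ISO: 12800 → 25600 → 51200.

ISO 51200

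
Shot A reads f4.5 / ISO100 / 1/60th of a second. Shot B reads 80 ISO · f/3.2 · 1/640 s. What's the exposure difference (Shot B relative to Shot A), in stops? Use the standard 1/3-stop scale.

2 2/3 stops darker

Aperture: f/4.5 → f/4 → f/3.5 → f/3.2 — 1 stop wider (brighter).
Shutter speed: 1/60 → 1/80 → 1/100 → 1/125 → 1/160 → 1/200 → 1/250 → 1/320 → 1/400 → 1/500 → 1/640 — 3 1/3 stops faster (darker).
ISO: 100 → 80 — 1/3 stop dropped (darker).
Net: +1 −3 1/3 −1/3 = −2 2/3 stops.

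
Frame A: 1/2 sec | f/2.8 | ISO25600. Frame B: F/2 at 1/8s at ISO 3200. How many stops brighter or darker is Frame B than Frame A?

4 stops darker

Aperture: f/2.8 → f/2 — 1 stop opened up (brighter).
Shutter speed: 1/2 → 1/4 → 1/8 — 2 stops shorter (darker).
ISO: 25600 → 12800 → 6400 → 3200 — 3 stops dropped (darker).
Net: +1 −2 −3 = −4 stops.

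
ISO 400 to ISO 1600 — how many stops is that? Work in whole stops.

2 stops

400 → 800 → 1600 — count the steps: 2 stops.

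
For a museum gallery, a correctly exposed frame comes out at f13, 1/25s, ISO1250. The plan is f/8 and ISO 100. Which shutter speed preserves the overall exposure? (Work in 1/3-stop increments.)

Aperture: f/13 → f/11 → f/10 → f/9 → f/8 — 1 1/3 stops opened up (brighter).
ISO: 1250 → 1000 → 800 → 640 → 500 → 400 → 320 → 250 → 200 → 160 → 125 → 100 — 3 2/3 stops dropped (darker).
Net change so far: 2 1/3 stops darker. Offset with the shutter speed: 1/25 → 1/20 → 1/15 → 1/13 → 1/10 → 1/8 → 1/6 → 1/5.

1/5s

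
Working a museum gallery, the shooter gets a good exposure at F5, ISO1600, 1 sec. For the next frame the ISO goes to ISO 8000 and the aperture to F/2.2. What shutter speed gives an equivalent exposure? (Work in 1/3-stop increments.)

ISO: 1600 → 2000 → 2500 → 3200 → 4000 → 5000 → 6400 → 8000 — 2 1/3 stops higher (brighter).
Aperture: f/5 → f/4.5 → f/4 → f/3.5 → f/3.2 → f/2.8 → f/2.5 → f/2.2 — 2 1/3 stops larger aperture (brighter).
Net change so far: 4 2/3 stops brighter. Offset with the shutter speed: 1 → 0.8 → 0.6 → 0.5 → 0.4 → 0.3 → 1/4 → 1/5 → 1/6 → 1/8 → 1/10 → 1/13 → 1/15 → 1/20 → 1/25.

1/25s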